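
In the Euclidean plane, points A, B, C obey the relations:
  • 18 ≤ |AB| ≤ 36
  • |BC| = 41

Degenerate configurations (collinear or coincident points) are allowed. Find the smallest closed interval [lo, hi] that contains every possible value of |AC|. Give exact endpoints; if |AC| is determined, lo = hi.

|AC| ∈ [5, 77]  (≈ [5.0000, 77.0000])

|AB| ∈ [18, 36]
|BC| ∈ {41}
|AC| ∈ [5, 77]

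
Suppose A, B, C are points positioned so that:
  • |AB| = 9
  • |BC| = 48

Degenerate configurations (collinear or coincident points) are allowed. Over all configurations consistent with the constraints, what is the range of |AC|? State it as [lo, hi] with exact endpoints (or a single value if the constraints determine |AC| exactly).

|AC| ∈ [39, 57]  (≈ [39.0000, 57.0000])

|AB| ∈ {9}
|BC| ∈ {48}
|AC| ∈ [39, 57]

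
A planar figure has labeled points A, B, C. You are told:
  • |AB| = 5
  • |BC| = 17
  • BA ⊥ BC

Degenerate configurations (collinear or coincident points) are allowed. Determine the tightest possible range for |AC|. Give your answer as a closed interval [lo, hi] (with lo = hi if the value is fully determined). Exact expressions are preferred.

|AC| = √(314)  (≈ 17.7200)

|AB| ∈ {5}
|BC| ∈ {17}
|AC| ∈ {√(314)}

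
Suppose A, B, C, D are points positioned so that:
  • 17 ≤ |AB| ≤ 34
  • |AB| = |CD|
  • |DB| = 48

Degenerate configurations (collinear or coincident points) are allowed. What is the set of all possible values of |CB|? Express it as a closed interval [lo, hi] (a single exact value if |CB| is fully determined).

|CB| ∈ [14, 82]  (≈ [14.0000, 82.0000])

|AB| ∈ [17, 34]
|BD| ∈ {48}
|CD| ∈ [17, 34]
|AD| ∈ [14, 82]
|BC| ∈ [14, 82]
|AC| ∈ [0, 116]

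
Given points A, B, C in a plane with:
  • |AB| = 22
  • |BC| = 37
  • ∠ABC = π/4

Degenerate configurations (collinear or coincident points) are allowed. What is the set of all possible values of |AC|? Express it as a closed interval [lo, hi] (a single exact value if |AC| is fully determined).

|AB| ∈ {22}
|BC| ∈ {37}
|AC| ∈ {√(1853 - 814·√(2))}

|AC| = √(1853 - 814·√(2))  (≈ 26.4921)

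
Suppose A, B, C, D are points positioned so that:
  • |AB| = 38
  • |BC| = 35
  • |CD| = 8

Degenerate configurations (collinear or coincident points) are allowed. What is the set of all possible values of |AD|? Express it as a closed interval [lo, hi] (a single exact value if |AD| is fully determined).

|AD| ∈ [0, 81]  (≈ [0.0000, 81.0000])

|AB| ∈ {38}
|BC| ∈ {35}
|CD| ∈ {8}
|AC| ∈ [3, 73]
|BD| ∈ [27, 43]
|AD| ∈ [0, 81]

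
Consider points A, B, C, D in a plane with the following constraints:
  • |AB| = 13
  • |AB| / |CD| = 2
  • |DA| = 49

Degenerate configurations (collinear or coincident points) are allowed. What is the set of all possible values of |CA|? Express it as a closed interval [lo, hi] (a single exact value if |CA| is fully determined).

|AB| ∈ {13}
|AD| ∈ {49}
|CD| ∈ {13/2}
|BD| ∈ [36, 62]
|AC| ∈ [85/2, 111/2]
|BC| ∈ [59/2, 137/2]

|CA| ∈ [85/2, 111/2]  (≈ [42.5000, 55.5000])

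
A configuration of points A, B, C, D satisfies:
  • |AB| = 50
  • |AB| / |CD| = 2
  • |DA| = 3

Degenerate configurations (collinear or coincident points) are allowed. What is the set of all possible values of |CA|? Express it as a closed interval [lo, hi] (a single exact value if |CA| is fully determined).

|CA| ∈ [22, 28]  (≈ [22.0000, 28.0000])

|AB| ∈ {50}
|AD| ∈ {3}
|CD| ∈ {25}
|BD| ∈ [47, 53]
|AC| ∈ [22, 28]
|BC| ∈ [22, 78]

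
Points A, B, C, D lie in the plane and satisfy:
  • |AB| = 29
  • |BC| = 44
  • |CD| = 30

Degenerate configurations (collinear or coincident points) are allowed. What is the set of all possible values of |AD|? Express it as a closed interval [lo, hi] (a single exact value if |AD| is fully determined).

|AB| ∈ {29}
|BC| ∈ {44}
|CD| ∈ {30}
|AC| ∈ [15, 73]
|BD| ∈ [14, 74]
|AD| ∈ [0, 103]

|AD| ∈ [0, 103]  (≈ [0.0000, 103.0000])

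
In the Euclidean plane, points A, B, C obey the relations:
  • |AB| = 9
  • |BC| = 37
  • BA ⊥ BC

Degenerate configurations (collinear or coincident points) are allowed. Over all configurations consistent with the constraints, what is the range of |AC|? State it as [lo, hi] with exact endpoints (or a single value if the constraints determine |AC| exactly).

|AC| = 5·√(58)  (≈ 38.0789)

|AB| ∈ {9}
|BC| ∈ {37}
|AC| ∈ {5·√(58)}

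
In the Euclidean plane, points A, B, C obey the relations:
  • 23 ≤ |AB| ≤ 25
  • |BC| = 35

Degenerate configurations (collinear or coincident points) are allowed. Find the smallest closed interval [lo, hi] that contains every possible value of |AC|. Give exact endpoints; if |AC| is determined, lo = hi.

|AB| ∈ [23, 25]
|BC| ∈ {35}
|AC| ∈ [10, 60]

|AC| ∈ [10, 60]  (≈ [10.0000, 60.0000])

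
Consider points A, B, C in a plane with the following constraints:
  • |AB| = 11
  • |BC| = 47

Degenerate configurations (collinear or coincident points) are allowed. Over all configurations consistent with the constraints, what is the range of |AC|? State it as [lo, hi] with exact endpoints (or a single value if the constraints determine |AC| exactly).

|AB| ∈ {11}
|BC| ∈ {47}
|AC| ∈ [36, 58]

|AC| ∈ [36, 58]  (≈ [36.0000, 58.0000])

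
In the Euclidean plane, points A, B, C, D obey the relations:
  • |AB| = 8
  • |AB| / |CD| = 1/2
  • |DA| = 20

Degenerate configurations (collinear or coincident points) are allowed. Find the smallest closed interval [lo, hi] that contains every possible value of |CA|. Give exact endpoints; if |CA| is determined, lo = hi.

|AB| ∈ {8}
|AD| ∈ {20}
|CD| ∈ {16}
|BD| ∈ [12, 28]
|AC| ∈ [4, 36]
|BC| ∈ [0, 44]

|CA| ∈ [4, 36]  (≈ [4.0000, 36.0000])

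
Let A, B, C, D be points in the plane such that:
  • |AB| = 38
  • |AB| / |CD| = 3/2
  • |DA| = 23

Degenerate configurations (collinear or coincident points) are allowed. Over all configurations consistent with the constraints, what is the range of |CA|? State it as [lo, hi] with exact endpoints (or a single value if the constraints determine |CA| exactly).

|CA| ∈ [7/3, 145/3]  (≈ [2.3333, 48.3333])

|AB| ∈ {38}
|AD| ∈ {23}
|CD| ∈ {76/3}
|BD| ∈ [15, 61]
|AC| ∈ [7/3, 145/3]
|BC| ∈ [0, 259/3]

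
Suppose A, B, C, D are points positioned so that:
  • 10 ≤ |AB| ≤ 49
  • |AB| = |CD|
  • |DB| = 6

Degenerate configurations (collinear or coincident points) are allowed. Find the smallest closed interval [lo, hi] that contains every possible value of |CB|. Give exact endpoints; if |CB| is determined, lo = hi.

|AB| ∈ [10, 49]
|BD| ∈ {6}
|CD| ∈ [10, 49]
|AD| ∈ [4, 55]
|BC| ∈ [4, 55]
|AC| ∈ [0, 104]

|CB| ∈ [4, 55]  (≈ [4.0000, 55.0000])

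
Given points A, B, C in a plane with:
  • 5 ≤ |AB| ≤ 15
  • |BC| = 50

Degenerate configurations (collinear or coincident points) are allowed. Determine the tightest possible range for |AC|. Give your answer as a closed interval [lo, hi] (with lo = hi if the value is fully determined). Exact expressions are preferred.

|AB| ∈ [5, 15]
|BC| ∈ {50}
|AC| ∈ [35, 65]

|AC| ∈ [35, 65]  (≈ [35.0000, 65.0000])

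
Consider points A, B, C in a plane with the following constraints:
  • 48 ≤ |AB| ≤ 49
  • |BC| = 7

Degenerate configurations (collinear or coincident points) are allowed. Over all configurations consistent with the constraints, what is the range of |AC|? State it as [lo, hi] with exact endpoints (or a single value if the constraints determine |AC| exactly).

|AB| ∈ [48, 49]
|BC| ∈ {7}
|AC| ∈ [41, 56]

|AC| ∈ [41, 56]  (≈ [41.0000, 56.0000])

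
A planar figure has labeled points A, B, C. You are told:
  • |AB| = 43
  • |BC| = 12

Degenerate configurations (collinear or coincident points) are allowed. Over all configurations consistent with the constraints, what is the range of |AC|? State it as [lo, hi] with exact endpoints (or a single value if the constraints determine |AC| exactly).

|AC| ∈ [31, 55]  (≈ [31.0000, 55.0000])

|AB| ∈ {43}
|BC| ∈ {12}
|AC| ∈ [31, 55]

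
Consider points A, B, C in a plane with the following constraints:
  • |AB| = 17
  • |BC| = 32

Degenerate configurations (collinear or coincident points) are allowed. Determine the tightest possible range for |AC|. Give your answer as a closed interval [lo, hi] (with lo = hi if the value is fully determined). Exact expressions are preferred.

|AB| ∈ {17}
|BC| ∈ {32}
|AC| ∈ [15, 49]

|AC| ∈ [15, 49]  (≈ [15.0000, 49.0000])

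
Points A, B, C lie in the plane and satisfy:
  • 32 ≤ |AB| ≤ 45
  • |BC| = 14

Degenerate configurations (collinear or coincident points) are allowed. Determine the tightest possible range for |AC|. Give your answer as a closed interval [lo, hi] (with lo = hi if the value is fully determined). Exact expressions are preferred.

|AB| ∈ [32, 45]
|BC| ∈ {14}
|AC| ∈ [18, 59]

|AC| ∈ [18, 59]  (≈ [18.0000, 59.0000])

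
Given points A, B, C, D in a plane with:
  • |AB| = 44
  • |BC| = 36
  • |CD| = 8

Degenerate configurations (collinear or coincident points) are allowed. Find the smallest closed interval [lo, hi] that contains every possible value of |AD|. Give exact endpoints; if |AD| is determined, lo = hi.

|AD| ∈ [0, 88]  (≈ [0.0000, 88.0000])

|AB| ∈ {44}
|BC| ∈ {36}
|CD| ∈ {8}
|AC| ∈ [8, 80]
|BD| ∈ [28, 44]
|AD| ∈ [0, 88]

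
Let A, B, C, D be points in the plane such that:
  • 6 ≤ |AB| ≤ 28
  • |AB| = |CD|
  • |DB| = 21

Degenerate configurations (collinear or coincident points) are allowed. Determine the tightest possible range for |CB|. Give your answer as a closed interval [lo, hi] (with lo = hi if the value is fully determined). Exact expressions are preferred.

|CB| ∈ [0, 49]  (≈ [0.0000, 49.0000])

|AB| ∈ [6, 28]
|BD| ∈ {21}
|CD| ∈ [6, 28]
|AD| ∈ [0, 49]
|BC| ∈ [0, 49]
|AC| ∈ [0, 77]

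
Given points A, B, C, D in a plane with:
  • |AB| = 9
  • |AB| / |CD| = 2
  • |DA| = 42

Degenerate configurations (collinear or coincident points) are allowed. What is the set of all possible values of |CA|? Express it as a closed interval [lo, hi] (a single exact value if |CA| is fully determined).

|AB| ∈ {9}
|AD| ∈ {42}
|CD| ∈ {9/2}
|BD| ∈ [33, 51]
|AC| ∈ [75/2, 93/2]
|BC| ∈ [57/2, 111/2]

|CA| ∈ [75/2, 93/2]  (≈ [37.5000, 46.5000])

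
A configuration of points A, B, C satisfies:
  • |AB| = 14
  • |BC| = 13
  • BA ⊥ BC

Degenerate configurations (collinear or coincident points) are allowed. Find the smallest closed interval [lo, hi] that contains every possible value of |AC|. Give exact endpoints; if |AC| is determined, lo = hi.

|AB| ∈ {14}
|BC| ∈ {13}
|AC| ∈ {√(365)}

|AC| = √(365)  (≈ 19.1050)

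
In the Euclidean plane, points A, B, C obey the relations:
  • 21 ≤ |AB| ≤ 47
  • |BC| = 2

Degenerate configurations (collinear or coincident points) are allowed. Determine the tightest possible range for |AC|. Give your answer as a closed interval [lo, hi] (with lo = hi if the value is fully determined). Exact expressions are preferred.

|AC| ∈ [19, 49]  (≈ [19.0000, 49.0000])

|AB| ∈ [21, 47]
|BC| ∈ {2}
|AC| ∈ [19, 49]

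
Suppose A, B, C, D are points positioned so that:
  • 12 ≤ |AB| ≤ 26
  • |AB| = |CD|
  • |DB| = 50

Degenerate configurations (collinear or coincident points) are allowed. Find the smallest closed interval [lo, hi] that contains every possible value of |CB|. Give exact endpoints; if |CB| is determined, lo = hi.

|AB| ∈ [12, 26]
|BD| ∈ {50}
|CD| ∈ [12, 26]
|AD| ∈ [24, 76]
|BC| ∈ [24, 76]
|AC| ∈ [0, 102]

|CB| ∈ [24, 76]  (≈ [24.0000, 76.0000])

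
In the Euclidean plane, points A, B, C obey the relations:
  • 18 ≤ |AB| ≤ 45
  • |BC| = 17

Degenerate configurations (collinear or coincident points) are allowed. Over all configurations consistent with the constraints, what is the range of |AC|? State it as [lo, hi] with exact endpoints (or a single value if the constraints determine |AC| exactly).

|AB| ∈ [18, 45]
|BC| ∈ {17}
|AC| ∈ [1, 62]

|AC| ∈ [1, 62]  (≈ [1.0000, 62.0000])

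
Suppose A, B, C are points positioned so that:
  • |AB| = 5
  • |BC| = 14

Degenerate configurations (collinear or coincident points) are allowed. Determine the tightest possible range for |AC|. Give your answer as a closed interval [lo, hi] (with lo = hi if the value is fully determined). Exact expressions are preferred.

|AC| ∈ [9, 19]  (≈ [9.0000, 19.0000])

|AB| ∈ {5}
|BC| ∈ {14}
|AC| ∈ [9, 19]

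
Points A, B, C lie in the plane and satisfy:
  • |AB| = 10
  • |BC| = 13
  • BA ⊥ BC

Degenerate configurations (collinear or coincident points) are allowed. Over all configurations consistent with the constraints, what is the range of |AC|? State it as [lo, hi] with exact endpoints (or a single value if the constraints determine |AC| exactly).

|AB| ∈ {10}
|BC| ∈ {13}
|AC| ∈ {√(269)}

|AC| = √(269)  (≈ 16.4012)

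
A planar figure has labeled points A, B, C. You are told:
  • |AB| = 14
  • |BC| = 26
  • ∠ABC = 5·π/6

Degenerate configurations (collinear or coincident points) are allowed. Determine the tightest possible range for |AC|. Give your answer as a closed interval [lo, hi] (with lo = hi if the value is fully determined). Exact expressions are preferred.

|AB| ∈ {14}
|BC| ∈ {26}
|AC| ∈ {2·√(91·√(3) + 218)}

|AC| = 2·√(91·√(3) + 218)  (≈ 38.7617)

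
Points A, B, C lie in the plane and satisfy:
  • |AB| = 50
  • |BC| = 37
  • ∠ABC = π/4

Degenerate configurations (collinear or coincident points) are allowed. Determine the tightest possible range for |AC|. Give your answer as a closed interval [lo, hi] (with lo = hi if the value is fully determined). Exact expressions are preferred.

|AC| = √(3869 - 1850·√(2))  (≈ 35.3936)

|AB| ∈ {50}
|BC| ∈ {37}
|AC| ∈ {√(3869 - 1850·√(2))}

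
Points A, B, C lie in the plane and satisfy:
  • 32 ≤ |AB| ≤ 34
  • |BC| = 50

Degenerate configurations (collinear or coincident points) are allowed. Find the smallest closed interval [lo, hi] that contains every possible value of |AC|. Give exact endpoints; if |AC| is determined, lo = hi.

|AB| ∈ [32, 34]
|BC| ∈ {50}
|AC| ∈ [16, 84]

|AC| ∈ [16, 84]  (≈ [16.0000, 84.0000])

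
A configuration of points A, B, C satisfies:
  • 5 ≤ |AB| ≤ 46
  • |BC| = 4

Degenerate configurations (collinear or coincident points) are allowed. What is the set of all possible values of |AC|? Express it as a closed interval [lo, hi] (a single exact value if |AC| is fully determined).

|AB| ∈ [5, 46]
|BC| ∈ {4}
|AC| ∈ [1, 50]

|AC| ∈ [1, 50]  (≈ [1.0000, 50.0000])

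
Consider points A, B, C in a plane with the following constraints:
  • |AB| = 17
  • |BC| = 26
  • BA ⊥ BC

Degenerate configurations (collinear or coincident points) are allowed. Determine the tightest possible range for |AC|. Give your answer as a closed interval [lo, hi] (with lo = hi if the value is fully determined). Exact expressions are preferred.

|AC| = √(965)  (≈ 31.0644)

|AB| ∈ {17}
|BC| ∈ {26}
|AC| ∈ {√(965)}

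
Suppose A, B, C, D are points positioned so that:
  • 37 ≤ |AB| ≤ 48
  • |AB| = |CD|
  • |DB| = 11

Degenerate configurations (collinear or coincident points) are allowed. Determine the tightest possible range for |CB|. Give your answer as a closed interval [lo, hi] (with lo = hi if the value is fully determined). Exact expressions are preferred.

|CB| ∈ [26, 59]  (≈ [26.0000, 59.0000])

|AB| ∈ [37, 48]
|BD| ∈ {11}
|CD| ∈ [37, 48]
|AD| ∈ [26, 59]
|BC| ∈ [26, 59]
|AC| ∈ [0, 107]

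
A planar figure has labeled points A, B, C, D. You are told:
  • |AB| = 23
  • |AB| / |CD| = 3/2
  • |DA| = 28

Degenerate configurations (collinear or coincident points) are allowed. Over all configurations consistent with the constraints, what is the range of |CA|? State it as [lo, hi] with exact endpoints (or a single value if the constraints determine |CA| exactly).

|AB| ∈ {23}
|AD| ∈ {28}
|CD| ∈ {46/3}
|BD| ∈ [5, 51]
|AC| ∈ [38/3, 130/3]
|BC| ∈ [0, 199/3]

|CA| ∈ [38/3, 130/3]  (≈ [12.6667, 43.3333])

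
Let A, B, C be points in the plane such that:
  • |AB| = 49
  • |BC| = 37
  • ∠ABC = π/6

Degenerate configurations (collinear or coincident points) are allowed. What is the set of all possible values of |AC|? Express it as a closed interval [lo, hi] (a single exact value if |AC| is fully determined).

|AB| ∈ {49}
|BC| ∈ {37}
|AC| ∈ {√(3770 - 1813·√(3))}

|AC| = √(3770 - 1813·√(3))  (≈ 25.0957)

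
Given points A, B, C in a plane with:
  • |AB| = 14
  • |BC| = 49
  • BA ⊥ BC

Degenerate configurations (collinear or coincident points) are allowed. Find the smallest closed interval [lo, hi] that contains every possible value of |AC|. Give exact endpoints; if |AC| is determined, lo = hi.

|AC| = 7·√(53)  (≈ 50.9608)

|AB| ∈ {14}
|BC| ∈ {49}
|AC| ∈ {7·√(53)}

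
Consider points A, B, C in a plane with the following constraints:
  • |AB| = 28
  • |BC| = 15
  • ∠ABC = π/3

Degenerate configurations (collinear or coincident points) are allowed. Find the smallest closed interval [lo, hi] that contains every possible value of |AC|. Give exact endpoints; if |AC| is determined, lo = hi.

|AB| ∈ {28}
|BC| ∈ {15}
|AC| ∈ {√(589)}

|AC| = √(589)  (≈ 24.2693)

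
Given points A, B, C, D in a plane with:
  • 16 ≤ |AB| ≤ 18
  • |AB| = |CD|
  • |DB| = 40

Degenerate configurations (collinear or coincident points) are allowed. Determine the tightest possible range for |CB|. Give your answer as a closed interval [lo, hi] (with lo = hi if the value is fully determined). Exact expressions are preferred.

|AB| ∈ [16, 18]
|BD| ∈ {40}
|CD| ∈ [16, 18]
|AD| ∈ [22, 58]
|BC| ∈ [22, 58]
|AC| ∈ [4, 76]

|CB| ∈ [22, 58]  (≈ [22.0000, 58.0000])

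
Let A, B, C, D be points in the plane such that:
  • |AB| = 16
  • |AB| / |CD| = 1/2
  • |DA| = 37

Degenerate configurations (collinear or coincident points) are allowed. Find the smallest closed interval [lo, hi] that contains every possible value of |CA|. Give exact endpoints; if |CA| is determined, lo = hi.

|CA| ∈ [5, 69]  (≈ [5.0000, 69.0000])

|AB| ∈ {16}
|AD| ∈ {37}
|CD| ∈ {32}
|BD| ∈ [21, 53]
|AC| ∈ [5, 69]
|BC| ∈ [0, 85]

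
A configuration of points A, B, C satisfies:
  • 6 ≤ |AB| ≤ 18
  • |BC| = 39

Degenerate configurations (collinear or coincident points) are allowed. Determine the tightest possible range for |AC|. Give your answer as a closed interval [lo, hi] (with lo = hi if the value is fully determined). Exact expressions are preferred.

|AC| ∈ [21, 57]  (≈ [21.0000, 57.0000])

|AB| ∈ [6, 18]
|BC| ∈ {39}
|AC| ∈ [21, 57]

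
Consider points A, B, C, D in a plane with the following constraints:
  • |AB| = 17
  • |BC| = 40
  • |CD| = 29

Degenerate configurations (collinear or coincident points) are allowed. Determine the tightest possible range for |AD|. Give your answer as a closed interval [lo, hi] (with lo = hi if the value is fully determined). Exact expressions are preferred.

|AB| ∈ {17}
|BC| ∈ {40}
|CD| ∈ {29}
|AC| ∈ [23, 57]
|BD| ∈ [11, 69]
|AD| ∈ [0, 86]

|AD| ∈ [0, 86]  (≈ [0.0000, 86.0000])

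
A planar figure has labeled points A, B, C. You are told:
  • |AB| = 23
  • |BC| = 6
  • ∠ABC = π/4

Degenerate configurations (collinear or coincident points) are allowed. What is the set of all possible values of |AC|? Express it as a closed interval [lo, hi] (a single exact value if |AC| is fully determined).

|AB| ∈ {23}
|BC| ∈ {6}
|AC| ∈ {√(565 - 138·√(2))}

|AC| = √(565 - 138·√(2))  (≈ 19.2312)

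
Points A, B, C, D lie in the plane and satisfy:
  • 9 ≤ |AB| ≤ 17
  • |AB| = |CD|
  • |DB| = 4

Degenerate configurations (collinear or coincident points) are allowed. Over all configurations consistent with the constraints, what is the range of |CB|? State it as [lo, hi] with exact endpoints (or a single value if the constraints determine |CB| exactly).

|AB| ∈ [9, 17]
|BD| ∈ {4}
|CD| ∈ [9, 17]
|AD| ∈ [5, 21]
|BC| ∈ [5, 21]
|AC| ∈ [0, 38]

|CB| ∈ [5, 21]  (≈ [5.0000, 21.0000])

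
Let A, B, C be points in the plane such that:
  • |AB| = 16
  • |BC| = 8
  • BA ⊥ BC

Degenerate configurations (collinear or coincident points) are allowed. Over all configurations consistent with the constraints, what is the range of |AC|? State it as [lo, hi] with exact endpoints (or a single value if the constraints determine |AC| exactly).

|AC| = 8·√(5)  (≈ 17.8885)

|AB| ∈ {16}
|BC| ∈ {8}
|AC| ∈ {8·√(5)}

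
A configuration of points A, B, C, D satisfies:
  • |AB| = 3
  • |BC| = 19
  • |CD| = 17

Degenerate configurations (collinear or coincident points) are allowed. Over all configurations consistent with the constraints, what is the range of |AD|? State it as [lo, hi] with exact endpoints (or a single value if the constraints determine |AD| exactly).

|AD| ∈ [0, 39]  (≈ [0.0000, 39.0000])

|AB| ∈ {3}
|BC| ∈ {19}
|CD| ∈ {17}
|AC| ∈ [16, 22]
|BD| ∈ [2, 36]
|AD| ∈ [0, 39]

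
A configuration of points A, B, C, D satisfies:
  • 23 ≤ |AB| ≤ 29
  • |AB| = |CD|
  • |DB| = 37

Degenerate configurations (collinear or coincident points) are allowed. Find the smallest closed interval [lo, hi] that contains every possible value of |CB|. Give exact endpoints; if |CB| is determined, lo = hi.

|CB| ∈ [8, 66]  (≈ [8.0000, 66.0000])

|AB| ∈ [23, 29]
|BD| ∈ {37}
|CD| ∈ [23, 29]
|AD| ∈ [8, 66]
|BC| ∈ [8, 66]
|AC| ∈ [0, 95]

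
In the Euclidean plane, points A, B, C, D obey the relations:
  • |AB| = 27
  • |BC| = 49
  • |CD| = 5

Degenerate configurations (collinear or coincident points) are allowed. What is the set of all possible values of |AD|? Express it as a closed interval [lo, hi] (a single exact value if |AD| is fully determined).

|AB| ∈ {27}
|BC| ∈ {49}
|CD| ∈ {5}
|AC| ∈ [22, 76]
|BD| ∈ [44, 54]
|AD| ∈ [17, 81]

|AD| ∈ [17, 81]  (≈ [17.0000, 81.0000])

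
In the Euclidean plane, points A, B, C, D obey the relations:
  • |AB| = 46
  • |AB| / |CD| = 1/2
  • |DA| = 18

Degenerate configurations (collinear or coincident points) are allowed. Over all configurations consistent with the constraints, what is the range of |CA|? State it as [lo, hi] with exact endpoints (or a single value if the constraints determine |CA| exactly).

|AB| ∈ {46}
|AD| ∈ {18}
|CD| ∈ {92}
|BD| ∈ [28, 64]
|AC| ∈ [74, 110]
|BC| ∈ [28, 156]

|CA| ∈ [74, 110]  (≈ [74.0000, 110.0000])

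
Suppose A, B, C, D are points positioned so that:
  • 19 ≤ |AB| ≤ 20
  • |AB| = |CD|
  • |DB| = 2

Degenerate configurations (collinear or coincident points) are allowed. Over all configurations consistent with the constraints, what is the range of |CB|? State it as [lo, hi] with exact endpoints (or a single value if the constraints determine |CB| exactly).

|CB| ∈ [17, 22]  (≈ [17.0000, 22.0000])

|AB| ∈ [19, 20]
|BD| ∈ {2}
|CD| ∈ [19, 20]
|AD| ∈ [17, 22]
|BC| ∈ [17, 22]
|AC| ∈ [0, 42]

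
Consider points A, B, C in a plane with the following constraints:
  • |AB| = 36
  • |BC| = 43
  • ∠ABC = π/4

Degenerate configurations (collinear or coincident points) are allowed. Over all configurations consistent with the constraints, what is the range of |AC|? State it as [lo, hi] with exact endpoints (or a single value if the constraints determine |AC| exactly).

|AB| ∈ {36}
|BC| ∈ {43}
|AC| ∈ {√(3145 - 1548·√(2))}

|AC| = √(3145 - 1548·√(2))  (≈ 30.9160)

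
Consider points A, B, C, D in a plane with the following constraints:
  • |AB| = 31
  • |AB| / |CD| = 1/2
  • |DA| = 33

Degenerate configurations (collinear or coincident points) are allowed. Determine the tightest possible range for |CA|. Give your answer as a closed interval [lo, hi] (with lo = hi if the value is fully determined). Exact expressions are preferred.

|CA| ∈ [29, 95]  (≈ [29.0000, 95.0000])

|AB| ∈ {31}
|AD| ∈ {33}
|CD| ∈ {62}
|BD| ∈ [2, 64]
|AC| ∈ [29, 95]
|BC| ∈ [0, 126]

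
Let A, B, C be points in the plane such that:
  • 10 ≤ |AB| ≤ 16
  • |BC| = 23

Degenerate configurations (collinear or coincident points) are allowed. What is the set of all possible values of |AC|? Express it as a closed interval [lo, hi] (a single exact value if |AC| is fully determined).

|AB| ∈ [10, 16]
|BC| ∈ {23}
|AC| ∈ [7, 39]

|AC| ∈ [7, 39]  (≈ [7.0000, 39.0000])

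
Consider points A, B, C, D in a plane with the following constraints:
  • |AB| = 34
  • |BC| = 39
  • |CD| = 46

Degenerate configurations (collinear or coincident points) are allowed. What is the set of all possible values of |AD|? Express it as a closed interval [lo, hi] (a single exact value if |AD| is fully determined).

|AD| ∈ [0, 119]  (≈ [0.0000, 119.0000])

|AB| ∈ {34}
|BC| ∈ {39}
|CD| ∈ {46}
|AC| ∈ [5, 73]
|BD| ∈ [7, 85]
|AD| ∈ [0, 119]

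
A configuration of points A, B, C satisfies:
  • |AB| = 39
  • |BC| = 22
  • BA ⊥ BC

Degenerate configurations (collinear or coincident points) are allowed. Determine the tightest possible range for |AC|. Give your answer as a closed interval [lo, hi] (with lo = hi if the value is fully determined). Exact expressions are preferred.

|AC| = √(2005)  (≈ 44.7772)

|AB| ∈ {39}
|BC| ∈ {22}
|AC| ∈ {√(2005)}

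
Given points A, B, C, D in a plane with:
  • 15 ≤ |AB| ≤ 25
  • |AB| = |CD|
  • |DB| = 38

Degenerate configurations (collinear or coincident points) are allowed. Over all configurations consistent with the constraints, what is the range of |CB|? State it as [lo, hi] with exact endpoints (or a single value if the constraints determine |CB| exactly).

|CB| ∈ [13, 63]  (≈ [13.0000, 63.0000])

|AB| ∈ [15, 25]
|BD| ∈ {38}
|CD| ∈ [15, 25]
|AD| ∈ [13, 63]
|BC| ∈ [13, 63]
|AC| ∈ [0, 88]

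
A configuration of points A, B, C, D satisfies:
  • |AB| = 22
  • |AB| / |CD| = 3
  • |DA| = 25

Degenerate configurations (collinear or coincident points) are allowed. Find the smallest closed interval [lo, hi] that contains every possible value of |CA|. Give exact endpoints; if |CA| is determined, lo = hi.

|CA| ∈ [53/3, 97/3]  (≈ [17.6667, 32.3333])

|AB| ∈ {22}
|AD| ∈ {25}
|CD| ∈ {22/3}
|BD| ∈ [3, 47]
|AC| ∈ [53/3, 97/3]
|BC| ∈ [0, 163/3]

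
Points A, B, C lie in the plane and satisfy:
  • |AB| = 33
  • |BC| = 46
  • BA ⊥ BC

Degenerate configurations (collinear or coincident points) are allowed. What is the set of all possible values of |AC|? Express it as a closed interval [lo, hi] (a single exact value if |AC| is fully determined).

|AB| ∈ {33}
|BC| ∈ {46}
|AC| ∈ {√(3205)}

|AC| = √(3205)  (≈ 56.6127)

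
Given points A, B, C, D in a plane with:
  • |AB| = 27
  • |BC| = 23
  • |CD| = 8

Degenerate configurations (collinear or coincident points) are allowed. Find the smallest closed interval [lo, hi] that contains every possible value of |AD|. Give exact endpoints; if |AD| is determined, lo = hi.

|AB| ∈ {27}
|BC| ∈ {23}
|CD| ∈ {8}
|AC| ∈ [4, 50]
|BD| ∈ [15, 31]
|AD| ∈ [0, 58]

|AD| ∈ [0, 58]  (≈ [0.0000, 58.0000])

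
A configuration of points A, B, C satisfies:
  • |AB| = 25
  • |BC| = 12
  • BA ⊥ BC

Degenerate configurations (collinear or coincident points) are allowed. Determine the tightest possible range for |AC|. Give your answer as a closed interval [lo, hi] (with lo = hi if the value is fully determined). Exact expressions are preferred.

|AB| ∈ {25}
|BC| ∈ {12}
|AC| ∈ {√(769)}

|AC| = √(769)  (≈ 27.7308)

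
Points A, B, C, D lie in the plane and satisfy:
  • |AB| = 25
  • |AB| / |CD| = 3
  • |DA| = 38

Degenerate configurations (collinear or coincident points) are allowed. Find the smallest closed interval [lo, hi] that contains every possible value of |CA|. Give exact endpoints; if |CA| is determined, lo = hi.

|CA| ∈ [89/3, 139/3]  (≈ [29.6667, 46.3333])

|AB| ∈ {25}
|AD| ∈ {38}
|CD| ∈ {25/3}
|BD| ∈ [13, 63]
|AC| ∈ [89/3, 139/3]
|BC| ∈ [14/3, 214/3]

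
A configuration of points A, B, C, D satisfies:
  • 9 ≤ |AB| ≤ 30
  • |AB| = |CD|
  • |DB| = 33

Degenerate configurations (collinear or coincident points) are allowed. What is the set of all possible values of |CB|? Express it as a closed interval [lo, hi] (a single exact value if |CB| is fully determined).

|CB| ∈ [3, 63]  (≈ [3.0000, 63.0000])

|AB| ∈ [9, 30]
|BD| ∈ {33}
|CD| ∈ [9, 30]
|AD| ∈ [3, 63]
|BC| ∈ [3, 63]
|AC| ∈ [0, 93]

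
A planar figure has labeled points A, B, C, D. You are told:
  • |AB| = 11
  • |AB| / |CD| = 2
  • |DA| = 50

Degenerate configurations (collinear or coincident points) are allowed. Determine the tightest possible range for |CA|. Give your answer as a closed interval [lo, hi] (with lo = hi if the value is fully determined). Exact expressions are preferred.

|AB| ∈ {11}
|AD| ∈ {50}
|CD| ∈ {11/2}
|BD| ∈ [39, 61]
|AC| ∈ [89/2, 111/2]
|BC| ∈ [67/2, 133/2]

|CA| ∈ [89/2, 111/2]  (≈ [44.5000, 55.5000])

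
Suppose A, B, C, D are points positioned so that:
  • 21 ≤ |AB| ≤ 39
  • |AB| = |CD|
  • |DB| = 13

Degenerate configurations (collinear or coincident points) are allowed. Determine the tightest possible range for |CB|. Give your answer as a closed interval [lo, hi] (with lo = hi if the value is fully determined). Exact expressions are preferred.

|AB| ∈ [21, 39]
|BD| ∈ {13}
|CD| ∈ [21, 39]
|AD| ∈ [8, 52]
|BC| ∈ [8, 52]
|AC| ∈ [0, 91]

|CB| ∈ [8, 52]  (≈ [8.0000, 52.0000])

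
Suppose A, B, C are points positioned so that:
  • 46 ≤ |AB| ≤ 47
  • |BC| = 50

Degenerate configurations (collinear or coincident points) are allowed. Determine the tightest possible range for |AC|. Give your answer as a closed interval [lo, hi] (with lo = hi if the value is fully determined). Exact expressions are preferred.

|AC| ∈ [3, 97]  (≈ [3.0000, 97.0000])

|AB| ∈ [46, 47]
|BC| ∈ {50}
|AC| ∈ [3, 97]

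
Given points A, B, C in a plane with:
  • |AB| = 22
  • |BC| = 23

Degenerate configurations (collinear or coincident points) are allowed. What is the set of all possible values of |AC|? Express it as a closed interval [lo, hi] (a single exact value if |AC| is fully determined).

|AB| ∈ {22}
|BC| ∈ {23}
|AC| ∈ [1, 45]

|AC| ∈ [1, 45]  (≈ [1.0000, 45.0000])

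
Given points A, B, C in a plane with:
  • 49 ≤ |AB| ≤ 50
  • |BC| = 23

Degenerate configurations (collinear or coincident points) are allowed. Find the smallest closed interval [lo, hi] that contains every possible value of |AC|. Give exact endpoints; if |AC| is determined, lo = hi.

|AB| ∈ [49, 50]
|BC| ∈ {23}
|AC| ∈ [26, 73]

|AC| ∈ [26, 73]  (≈ [26.0000, 73.0000])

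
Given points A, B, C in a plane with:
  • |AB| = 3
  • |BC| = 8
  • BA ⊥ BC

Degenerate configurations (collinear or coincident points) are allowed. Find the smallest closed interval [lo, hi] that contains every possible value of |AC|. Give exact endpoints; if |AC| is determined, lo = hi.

|AB| ∈ {3}
|BC| ∈ {8}
|AC| ∈ {√(73)}

|AC| = √(73)  (≈ 8.5440)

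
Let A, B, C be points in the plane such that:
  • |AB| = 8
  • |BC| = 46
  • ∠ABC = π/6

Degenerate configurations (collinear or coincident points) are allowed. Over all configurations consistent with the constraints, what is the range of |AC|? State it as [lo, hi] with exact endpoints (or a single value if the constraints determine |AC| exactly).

|AC| = 2·√(545 - 92·√(3))  (≈ 39.2760)

|AB| ∈ {8}
|BC| ∈ {46}
|AC| ∈ {2·√(545 - 92·√(3))}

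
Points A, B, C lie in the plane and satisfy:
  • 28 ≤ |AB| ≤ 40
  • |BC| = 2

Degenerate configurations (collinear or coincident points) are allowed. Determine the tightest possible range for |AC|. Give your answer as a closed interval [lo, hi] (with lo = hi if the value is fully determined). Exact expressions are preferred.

|AB| ∈ [28, 40]
|BC| ∈ {2}
|AC| ∈ [26, 42]

|AC| ∈ [26, 42]  (≈ [26.0000, 42.0000])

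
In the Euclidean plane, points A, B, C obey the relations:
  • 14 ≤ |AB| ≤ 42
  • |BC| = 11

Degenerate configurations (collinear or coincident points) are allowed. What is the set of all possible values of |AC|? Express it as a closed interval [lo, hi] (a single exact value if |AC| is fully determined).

|AB| ∈ [14, 42]
|BC| ∈ {11}
|AC| ∈ [3, 53]

|AC| ∈ [3, 53]  (≈ [3.0000, 53.0000])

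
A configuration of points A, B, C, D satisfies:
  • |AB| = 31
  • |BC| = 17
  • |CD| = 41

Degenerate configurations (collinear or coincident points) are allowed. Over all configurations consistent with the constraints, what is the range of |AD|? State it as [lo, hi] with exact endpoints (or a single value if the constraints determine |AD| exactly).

|AD| ∈ [0, 89]  (≈ [0.0000, 89.0000])

|AB| ∈ {31}
|BC| ∈ {17}
|CD| ∈ {41}
|AC| ∈ [14, 48]
|BD| ∈ [24, 58]
|AD| ∈ [0, 89]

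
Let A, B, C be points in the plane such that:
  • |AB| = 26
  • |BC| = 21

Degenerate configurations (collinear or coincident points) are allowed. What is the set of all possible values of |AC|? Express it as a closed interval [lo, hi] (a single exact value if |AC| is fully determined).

|AC| ∈ [5, 47]  (≈ [5.0000, 47.0000])

|AB| ∈ {26}
|BC| ∈ {21}
|AC| ∈ [5, 47]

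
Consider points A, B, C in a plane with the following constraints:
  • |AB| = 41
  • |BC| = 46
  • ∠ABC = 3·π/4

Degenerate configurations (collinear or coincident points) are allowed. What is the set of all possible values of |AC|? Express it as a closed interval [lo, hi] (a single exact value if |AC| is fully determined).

|AB| ∈ {41}
|BC| ∈ {46}
|AC| ∈ {√(1886·√(2) + 3797)}

|AC| = √(1886·√(2) + 3797)  (≈ 80.4003)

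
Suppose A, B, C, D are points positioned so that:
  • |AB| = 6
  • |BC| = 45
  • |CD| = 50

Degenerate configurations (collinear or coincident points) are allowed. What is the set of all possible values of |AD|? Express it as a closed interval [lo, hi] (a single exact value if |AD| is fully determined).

|AD| ∈ [0, 101]  (≈ [0.0000, 101.0000])

|AB| ∈ {6}
|BC| ∈ {45}
|CD| ∈ {50}
|AC| ∈ [39, 51]
|BD| ∈ [5, 95]
|AD| ∈ [0, 101]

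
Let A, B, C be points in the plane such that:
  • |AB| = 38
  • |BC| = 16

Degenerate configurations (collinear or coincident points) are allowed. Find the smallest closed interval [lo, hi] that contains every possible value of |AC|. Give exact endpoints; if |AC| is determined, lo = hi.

|AC| ∈ [22, 54]  (≈ [22.0000, 54.0000])

|AB| ∈ {38}
|BC| ∈ {16}
|AC| ∈ [22, 54]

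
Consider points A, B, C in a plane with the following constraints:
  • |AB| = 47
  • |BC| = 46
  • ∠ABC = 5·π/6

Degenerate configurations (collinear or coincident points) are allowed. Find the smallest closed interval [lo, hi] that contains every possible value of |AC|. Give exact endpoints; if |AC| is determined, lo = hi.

|AC| = √(2162·√(3) + 4325)  (≈ 89.8315)

|AB| ∈ {47}
|BC| ∈ {46}
|AC| ∈ {√(2162·√(3) + 4325)}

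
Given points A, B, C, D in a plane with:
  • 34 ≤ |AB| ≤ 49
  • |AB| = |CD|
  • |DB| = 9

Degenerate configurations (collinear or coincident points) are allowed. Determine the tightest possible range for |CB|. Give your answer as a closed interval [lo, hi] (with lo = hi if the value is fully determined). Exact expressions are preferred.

|CB| ∈ [25, 58]  (≈ [25.0000, 58.0000])

|AB| ∈ [34, 49]
|BD| ∈ {9}
|CD| ∈ [34, 49]
|AD| ∈ [25, 58]
|BC| ∈ [25, 58]
|AC| ∈ [0, 107]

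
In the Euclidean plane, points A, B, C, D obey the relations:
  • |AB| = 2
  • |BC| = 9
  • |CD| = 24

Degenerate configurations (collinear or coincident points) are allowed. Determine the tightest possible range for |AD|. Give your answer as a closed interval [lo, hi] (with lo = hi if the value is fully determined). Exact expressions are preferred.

|AD| ∈ [13, 35]  (≈ [13.0000, 35.0000])

|AB| ∈ {2}
|BC| ∈ {9}
|CD| ∈ {24}
|AC| ∈ [7, 11]
|BD| ∈ [15, 33]
|AD| ∈ [13, 35]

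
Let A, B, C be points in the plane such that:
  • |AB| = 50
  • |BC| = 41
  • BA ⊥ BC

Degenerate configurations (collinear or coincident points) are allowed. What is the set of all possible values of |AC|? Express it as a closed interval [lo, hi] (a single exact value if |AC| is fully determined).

|AC| = √(4181)  (≈ 64.6607)

|AB| ∈ {50}
|BC| ∈ {41}
|AC| ∈ {√(4181)}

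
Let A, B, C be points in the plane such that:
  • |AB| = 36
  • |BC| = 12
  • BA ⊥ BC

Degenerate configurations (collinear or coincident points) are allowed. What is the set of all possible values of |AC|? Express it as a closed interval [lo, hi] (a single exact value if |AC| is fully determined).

|AC| = 12·√(10)  (≈ 37.9473)

|AB| ∈ {36}
|BC| ∈ {12}
|AC| ∈ {12·√(10)}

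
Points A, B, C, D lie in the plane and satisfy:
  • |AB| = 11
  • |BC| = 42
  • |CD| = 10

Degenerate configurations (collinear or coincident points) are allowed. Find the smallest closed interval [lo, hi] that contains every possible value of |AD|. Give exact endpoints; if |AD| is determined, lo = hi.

|AB| ∈ {11}
|BC| ∈ {42}
|CD| ∈ {10}
|AC| ∈ [31, 53]
|BD| ∈ [32, 52]
|AD| ∈ [21, 63]

|AD| ∈ [21, 63]  (≈ [21.0000, 63.0000])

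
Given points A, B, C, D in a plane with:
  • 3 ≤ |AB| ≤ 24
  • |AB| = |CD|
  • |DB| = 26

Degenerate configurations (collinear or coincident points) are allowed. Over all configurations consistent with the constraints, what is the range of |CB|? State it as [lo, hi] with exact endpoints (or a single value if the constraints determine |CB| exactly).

|AB| ∈ [3, 24]
|BD| ∈ {26}
|CD| ∈ [3, 24]
|AD| ∈ [2, 50]
|BC| ∈ [2, 50]
|AC| ∈ [0, 74]

|CB| ∈ [2, 50]  (≈ [2.0000, 50.0000])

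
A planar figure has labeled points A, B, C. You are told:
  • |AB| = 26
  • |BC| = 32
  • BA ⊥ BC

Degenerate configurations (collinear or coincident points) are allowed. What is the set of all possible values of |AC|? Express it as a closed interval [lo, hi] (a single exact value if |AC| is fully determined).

|AC| = 10·√(17)  (≈ 41.2311)

|AB| ∈ {26}
|BC| ∈ {32}
|AC| ∈ {10·√(17)}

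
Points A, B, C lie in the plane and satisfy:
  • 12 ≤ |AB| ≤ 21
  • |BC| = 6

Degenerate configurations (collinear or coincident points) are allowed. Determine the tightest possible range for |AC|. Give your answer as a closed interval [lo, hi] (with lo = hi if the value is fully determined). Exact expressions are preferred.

|AC| ∈ [6, 27]  (≈ [6.0000, 27.0000])

|AB| ∈ [12, 21]
|BC| ∈ {6}
|AC| ∈ [6, 27]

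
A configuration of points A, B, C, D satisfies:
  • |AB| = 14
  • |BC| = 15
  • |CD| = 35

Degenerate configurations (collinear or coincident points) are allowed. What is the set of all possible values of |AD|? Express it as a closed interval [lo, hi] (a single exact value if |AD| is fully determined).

|AB| ∈ {14}
|BC| ∈ {15}
|CD| ∈ {35}
|AC| ∈ [1, 29]
|BD| ∈ [20, 50]
|AD| ∈ [6, 64]

|AD| ∈ [6, 64]  (≈ [6.0000, 64.0000])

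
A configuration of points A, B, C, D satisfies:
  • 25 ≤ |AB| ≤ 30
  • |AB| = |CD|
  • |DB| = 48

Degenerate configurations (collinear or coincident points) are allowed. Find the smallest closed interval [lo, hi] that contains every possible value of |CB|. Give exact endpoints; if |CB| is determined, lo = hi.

|CB| ∈ [18, 78]  (≈ [18.0000, 78.0000])

|AB| ∈ [25, 30]
|BD| ∈ {48}
|CD| ∈ [25, 30]
|AD| ∈ [18, 78]
|BC| ∈ [18, 78]
|AC| ∈ [0, 108]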